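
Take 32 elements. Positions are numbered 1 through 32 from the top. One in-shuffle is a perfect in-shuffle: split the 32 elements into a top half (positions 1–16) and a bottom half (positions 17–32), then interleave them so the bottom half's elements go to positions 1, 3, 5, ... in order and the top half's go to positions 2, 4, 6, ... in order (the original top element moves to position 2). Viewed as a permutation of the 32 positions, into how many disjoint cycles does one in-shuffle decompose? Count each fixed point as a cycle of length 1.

Trace each unvisited position around until it returns:
(1 2 4 8 16 32 31 29 25 17) (3 6 12 24 15 30 27 21 9 18) (5 10 20 7 14 28 23 13 26 19) (11 22)
4 cycles in total.

4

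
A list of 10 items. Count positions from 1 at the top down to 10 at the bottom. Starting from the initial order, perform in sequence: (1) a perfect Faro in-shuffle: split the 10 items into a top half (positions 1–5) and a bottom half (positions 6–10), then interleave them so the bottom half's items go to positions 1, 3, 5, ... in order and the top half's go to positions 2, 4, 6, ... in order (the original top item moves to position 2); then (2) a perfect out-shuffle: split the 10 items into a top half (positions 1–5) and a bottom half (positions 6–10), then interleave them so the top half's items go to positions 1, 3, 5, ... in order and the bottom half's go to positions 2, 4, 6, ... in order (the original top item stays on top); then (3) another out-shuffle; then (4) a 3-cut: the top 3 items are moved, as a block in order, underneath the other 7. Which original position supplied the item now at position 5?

8

Undo the operations in reverse order, starting from position 5:
  undo op 4 (cut 3): 5 ← 8
  undo op 3 (out-shuffle, from bottom half): 8 ← 9
  undo op 2 (out-shuffle, from top half): 9 ← 5
  undo op 1 (in-shuffle, from bottom half): 5 ← 8
So the item at position 5 came from original position 8.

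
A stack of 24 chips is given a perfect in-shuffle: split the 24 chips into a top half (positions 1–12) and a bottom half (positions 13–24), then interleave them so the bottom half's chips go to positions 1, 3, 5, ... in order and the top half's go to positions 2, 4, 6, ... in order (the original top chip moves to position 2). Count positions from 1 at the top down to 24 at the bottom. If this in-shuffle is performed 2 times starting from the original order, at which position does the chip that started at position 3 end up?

Track the chip's position through each in-shuffle:
3 → 6 → 12

12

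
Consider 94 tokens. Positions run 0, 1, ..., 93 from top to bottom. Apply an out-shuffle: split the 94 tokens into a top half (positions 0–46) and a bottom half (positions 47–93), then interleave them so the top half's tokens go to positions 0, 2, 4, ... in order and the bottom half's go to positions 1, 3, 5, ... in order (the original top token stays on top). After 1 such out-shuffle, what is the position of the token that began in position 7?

14

Track the token's position through each out-shuffle:
7 → 14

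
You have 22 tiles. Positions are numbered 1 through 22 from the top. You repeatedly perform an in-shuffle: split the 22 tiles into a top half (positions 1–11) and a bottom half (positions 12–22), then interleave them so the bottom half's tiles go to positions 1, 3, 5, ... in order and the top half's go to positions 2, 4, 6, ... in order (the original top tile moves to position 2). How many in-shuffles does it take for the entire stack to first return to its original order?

The in-shuffle permutes the 22 positions with cycle lengths [11, 11].
Every tile is home exactly when every cycle has completed a whole number of laps, i.e. after lcm(11) = 11 in-shuffles.

11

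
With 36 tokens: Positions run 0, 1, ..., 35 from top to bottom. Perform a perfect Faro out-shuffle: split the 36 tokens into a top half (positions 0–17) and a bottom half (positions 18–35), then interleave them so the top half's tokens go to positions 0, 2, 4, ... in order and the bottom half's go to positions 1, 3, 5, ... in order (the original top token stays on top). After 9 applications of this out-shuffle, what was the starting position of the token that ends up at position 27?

6

Work backwards from position 27, undoing one out-shuffle at a time:
27 ← 31 ← 33 ← 34 ← 17 ← 26 ← 13 ← 24 ← 12 ← 6
So the token now at position 27 started at position 6.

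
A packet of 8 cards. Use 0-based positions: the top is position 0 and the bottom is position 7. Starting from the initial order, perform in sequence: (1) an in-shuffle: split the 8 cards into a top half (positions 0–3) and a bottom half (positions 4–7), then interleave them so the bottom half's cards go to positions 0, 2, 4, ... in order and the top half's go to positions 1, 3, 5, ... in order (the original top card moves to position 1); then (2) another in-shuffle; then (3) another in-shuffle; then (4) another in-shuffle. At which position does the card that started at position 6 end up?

Track the card from position 6 forward through each operation:
  after op 1 (in-shuffle): 6 → 4
  after op 2 (in-shuffle): 4 → 0
  after op 3 (in-shuffle): 0 → 1
  after op 4 (in-shuffle): 1 → 3

3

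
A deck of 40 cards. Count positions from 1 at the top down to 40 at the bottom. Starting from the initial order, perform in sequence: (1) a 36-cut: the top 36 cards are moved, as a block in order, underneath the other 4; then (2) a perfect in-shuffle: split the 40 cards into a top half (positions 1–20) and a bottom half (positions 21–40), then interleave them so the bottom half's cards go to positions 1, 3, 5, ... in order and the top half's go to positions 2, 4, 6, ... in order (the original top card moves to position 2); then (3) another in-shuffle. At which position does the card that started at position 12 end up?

Track the card from position 12 forward through each operation:
  after op 1 (cut 36): 12 → 16
  after op 2 (in-shuffle): 16 → 32
  after op 3 (in-shuffle): 32 → 23

23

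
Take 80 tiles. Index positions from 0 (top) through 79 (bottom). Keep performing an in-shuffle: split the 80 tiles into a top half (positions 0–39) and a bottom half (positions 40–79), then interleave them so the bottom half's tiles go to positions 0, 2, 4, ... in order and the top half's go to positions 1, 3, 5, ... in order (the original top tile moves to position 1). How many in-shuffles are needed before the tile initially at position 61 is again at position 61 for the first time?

54

Follow position 61 under repeated in-shuffles:
61 → 42 → 4 → 9 → 19 → 39 → 79 → 78 → ... → 61 (length 54)
It first returns after 54 in-shuffles.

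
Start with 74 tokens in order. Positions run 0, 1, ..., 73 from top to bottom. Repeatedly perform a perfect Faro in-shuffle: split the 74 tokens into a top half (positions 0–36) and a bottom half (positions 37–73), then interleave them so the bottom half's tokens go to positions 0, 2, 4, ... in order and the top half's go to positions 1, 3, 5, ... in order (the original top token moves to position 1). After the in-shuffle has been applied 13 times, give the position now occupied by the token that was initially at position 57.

10

Track position through each in-shuffle: 57 → 40 → 6 → 13 → 27 → ... (continuing for 13 shuffles total) → 10.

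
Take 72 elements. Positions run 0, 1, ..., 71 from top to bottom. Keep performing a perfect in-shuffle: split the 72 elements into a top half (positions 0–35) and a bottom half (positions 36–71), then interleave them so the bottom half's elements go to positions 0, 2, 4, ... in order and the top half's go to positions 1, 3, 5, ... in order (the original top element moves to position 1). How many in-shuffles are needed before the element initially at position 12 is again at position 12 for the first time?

9

Follow position 12 under repeated in-shuffles:
12 → 25 → 51 → 30 → 61 → 50 → 28 → 57 → 42 → 12
It first returns after 9 in-shuffles.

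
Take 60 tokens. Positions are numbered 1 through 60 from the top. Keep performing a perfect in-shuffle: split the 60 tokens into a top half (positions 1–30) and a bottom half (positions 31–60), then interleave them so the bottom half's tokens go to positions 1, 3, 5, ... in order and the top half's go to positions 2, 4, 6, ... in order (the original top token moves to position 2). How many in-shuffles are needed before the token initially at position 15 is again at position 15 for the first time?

Follow position 15 under repeated in-shuffles:
15 → 30 → 60 → 59 → 57 → 53 → 45 → 29 → ... → 15 (length 60)
It first returns after 60 in-shuffles.

60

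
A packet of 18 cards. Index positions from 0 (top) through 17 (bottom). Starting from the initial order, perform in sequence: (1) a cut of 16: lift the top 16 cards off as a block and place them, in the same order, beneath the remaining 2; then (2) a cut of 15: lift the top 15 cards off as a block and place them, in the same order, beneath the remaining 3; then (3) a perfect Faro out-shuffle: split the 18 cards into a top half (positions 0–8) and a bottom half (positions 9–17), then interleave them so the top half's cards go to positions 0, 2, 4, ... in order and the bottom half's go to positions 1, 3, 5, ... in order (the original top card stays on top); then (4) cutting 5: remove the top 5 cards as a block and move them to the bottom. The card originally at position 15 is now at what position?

17

Track the card from position 15 forward through each operation:
  after op 1 (cut 16): 15 → 17
  after op 2 (cut 15): 17 → 2
  after op 3 (out-shuffle): 2 → 4
  after op 4 (cut 5): 4 → 17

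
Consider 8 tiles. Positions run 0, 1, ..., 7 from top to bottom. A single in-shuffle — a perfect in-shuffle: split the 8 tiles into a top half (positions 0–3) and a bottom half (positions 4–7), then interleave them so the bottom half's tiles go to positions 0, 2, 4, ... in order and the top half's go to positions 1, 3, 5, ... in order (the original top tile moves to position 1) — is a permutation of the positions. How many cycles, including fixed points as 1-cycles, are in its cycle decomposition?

2

Trace each unvisited position around until it returns:
(0 1 3 7 6 4) (2 5)
2 cycles in total.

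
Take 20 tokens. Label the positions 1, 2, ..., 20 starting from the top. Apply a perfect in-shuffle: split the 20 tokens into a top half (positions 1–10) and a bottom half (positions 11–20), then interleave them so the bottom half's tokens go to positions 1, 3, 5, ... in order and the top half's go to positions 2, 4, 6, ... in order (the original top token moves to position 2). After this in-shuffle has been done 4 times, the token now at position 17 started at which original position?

5

Work backwards from position 17, undoing one in-shuffle at a time:
17 ← 19 ← 20 ← 10 ← 5
So the token now at position 17 started at position 5.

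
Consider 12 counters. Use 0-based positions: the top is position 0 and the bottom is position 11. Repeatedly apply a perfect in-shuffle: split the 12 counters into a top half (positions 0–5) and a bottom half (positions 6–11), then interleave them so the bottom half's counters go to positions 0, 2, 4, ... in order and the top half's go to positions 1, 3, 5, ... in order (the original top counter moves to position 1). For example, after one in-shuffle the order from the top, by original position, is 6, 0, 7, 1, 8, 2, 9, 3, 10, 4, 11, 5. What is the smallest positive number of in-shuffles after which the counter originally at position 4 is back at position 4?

12

Follow position 4 under repeated in-shuffles:
4 → 9 → 6 → 0 → 1 → 3 → 7 → 2 → 5 → 11 → 10 → 8 → 4
It first returns after 12 in-shuffles.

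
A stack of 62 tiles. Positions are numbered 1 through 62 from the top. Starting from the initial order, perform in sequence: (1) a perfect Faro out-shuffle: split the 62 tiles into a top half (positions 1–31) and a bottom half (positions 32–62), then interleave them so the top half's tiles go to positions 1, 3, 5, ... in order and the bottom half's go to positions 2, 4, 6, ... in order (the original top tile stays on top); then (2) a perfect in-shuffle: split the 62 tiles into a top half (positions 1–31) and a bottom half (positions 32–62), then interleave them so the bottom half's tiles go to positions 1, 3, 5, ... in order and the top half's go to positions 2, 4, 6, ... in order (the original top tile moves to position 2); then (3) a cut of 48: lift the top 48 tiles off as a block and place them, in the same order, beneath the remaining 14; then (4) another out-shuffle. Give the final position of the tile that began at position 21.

4

Track the tile from position 21 forward through each operation:
  after op 1 (out-shuffle): 21 → 41
  after op 2 (in-shuffle): 41 → 19
  after op 3 (cut 48): 19 → 33
  after op 4 (out-shuffle): 33 → 4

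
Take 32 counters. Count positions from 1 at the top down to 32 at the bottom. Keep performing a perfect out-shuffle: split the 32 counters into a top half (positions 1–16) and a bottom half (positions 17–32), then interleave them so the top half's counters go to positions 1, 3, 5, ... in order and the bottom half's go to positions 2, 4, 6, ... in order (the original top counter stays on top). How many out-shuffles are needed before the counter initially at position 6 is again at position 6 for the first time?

5

Follow position 6 under repeated out-shuffles:
6 → 11 → 21 → 10 → 19 → 6
It first returns after 5 out-shuffles.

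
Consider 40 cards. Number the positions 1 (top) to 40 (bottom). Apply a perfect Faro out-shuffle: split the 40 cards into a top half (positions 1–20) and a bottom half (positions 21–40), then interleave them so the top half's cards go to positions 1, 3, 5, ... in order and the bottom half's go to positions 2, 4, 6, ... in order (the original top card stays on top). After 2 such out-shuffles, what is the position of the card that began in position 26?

Track the card's position through each out-shuffle:
26 → 12 → 23

23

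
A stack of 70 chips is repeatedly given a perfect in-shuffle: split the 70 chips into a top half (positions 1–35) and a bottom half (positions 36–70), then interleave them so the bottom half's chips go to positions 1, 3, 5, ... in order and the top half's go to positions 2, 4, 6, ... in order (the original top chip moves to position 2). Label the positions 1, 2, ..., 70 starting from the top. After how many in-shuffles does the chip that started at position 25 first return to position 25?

35

Follow position 25 under repeated in-shuffles:
25 → 50 → 29 → 58 → 45 → 19 → 38 → 5 → ... → 25 (length 35)
It first returns after 35 in-shuffles.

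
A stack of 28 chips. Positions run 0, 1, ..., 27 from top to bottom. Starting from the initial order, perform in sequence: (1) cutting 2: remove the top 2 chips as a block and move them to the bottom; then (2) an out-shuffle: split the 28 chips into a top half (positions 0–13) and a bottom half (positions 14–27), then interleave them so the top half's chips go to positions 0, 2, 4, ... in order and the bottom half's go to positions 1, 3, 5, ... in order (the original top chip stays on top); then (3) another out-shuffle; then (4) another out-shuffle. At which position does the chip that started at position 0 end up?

19

Track the chip from position 0 forward through each operation:
  after op 1 (cut 2): 0 → 26
  after op 2 (out-shuffle): 26 → 25
  after op 3 (out-shuffle): 25 → 23
  after op 4 (out-shuffle): 23 → 19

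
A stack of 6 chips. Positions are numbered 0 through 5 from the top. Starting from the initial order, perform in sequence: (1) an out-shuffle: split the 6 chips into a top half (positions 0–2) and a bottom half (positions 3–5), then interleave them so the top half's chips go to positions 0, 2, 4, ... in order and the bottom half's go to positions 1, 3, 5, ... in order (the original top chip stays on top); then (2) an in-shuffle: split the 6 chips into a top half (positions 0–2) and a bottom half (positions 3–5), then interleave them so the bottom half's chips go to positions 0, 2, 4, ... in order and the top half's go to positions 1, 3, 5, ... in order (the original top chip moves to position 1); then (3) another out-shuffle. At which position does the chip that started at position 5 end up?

Track the chip from position 5 forward through each operation:
  after op 1 (out-shuffle): 5 → 5
  after op 2 (in-shuffle): 5 → 4
  after op 3 (out-shuffle): 4 → 3

3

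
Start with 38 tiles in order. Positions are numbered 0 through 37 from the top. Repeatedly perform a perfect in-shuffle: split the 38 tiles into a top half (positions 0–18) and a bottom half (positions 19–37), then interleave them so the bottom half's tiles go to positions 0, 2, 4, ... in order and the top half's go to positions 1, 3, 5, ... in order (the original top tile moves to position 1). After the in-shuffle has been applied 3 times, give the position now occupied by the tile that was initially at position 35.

Track the tile's position through each in-shuffle:
35 → 32 → 26 → 14

14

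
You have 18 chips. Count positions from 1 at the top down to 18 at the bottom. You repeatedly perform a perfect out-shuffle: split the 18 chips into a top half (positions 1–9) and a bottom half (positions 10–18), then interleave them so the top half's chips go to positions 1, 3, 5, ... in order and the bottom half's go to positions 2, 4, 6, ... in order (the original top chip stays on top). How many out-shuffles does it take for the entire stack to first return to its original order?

8

The out-shuffle permutes the 18 positions with cycle lengths [1, 1, 8, 8].
Every chip is home exactly when every cycle has completed a whole number of laps, i.e. after lcm(1, 8) = 8 out-shuffles.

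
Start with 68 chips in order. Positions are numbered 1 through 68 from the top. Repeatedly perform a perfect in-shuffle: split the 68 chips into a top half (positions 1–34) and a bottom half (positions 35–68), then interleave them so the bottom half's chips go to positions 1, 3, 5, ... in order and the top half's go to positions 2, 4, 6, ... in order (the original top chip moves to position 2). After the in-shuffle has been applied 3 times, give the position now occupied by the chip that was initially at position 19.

Track the chip's position through each in-shuffle:
19 → 38 → 7 → 14

14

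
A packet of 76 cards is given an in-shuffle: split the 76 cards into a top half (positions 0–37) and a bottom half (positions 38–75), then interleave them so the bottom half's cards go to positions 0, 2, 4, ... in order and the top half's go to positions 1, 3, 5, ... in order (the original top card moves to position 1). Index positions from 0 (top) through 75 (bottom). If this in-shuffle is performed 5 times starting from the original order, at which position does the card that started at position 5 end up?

Track the card's position through each in-shuffle:
5 → 11 → 23 → 47 → 18 → 37

37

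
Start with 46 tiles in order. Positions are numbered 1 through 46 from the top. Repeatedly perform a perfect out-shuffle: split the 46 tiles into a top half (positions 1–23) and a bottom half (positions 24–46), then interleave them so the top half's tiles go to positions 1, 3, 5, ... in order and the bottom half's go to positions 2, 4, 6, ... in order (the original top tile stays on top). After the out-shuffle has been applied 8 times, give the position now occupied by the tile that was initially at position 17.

Track the tile's position through each out-shuffle:
17 → 33 → 20 → 39 → 32 → 18 → 35 → 24 → 2

2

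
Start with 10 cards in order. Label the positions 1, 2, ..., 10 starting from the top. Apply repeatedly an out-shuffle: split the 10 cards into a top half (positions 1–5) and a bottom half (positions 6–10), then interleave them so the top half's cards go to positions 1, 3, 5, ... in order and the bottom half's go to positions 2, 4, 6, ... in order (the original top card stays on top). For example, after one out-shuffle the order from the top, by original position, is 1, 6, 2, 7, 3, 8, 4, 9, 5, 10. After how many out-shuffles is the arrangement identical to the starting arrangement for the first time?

6

The out-shuffle permutes the 10 positions with cycle lengths [1, 1, 2, 6].
Every card is home exactly when every cycle has completed a whole number of laps, i.e. after lcm(1, 2, 6) = 6 out-shuffles.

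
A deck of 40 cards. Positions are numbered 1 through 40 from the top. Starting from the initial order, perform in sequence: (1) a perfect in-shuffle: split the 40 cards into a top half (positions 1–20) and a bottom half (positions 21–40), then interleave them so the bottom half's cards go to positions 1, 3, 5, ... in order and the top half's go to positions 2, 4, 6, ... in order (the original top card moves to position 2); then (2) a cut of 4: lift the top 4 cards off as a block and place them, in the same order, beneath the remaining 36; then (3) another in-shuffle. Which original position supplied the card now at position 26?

29

Undo the operations in reverse order, starting from position 26:
  undo op 3 (in-shuffle, from top half): 26 ← 13
  undo op 2 (cut 4): 13 ← 17
  undo op 1 (in-shuffle, from bottom half): 17 ← 29
So the card at position 26 came from original position 29.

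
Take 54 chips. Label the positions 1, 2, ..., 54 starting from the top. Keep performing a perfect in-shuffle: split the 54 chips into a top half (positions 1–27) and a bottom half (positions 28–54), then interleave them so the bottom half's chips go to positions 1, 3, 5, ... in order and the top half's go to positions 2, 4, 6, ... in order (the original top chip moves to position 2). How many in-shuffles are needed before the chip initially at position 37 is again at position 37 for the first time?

Follow position 37 under repeated in-shuffles:
37 → 19 → 38 → 21 → 42 → 29 → 3 → 6 → 12 → 24 → 48 → 41 → 27 → 54 → 53 → 51 → 47 → 39 → 23 → 46 → 37
It first returns after 20 in-shuffles.

20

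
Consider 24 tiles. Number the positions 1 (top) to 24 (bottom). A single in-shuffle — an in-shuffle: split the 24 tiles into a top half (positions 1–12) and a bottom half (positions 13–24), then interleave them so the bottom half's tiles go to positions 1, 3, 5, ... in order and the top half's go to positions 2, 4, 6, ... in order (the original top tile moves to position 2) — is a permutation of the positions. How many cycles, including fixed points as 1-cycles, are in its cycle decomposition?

Trace each unvisited position around until it returns:
(1 2 4 8 16 7 ... len 20) (5 10 20 15)
2 cycles in total.

2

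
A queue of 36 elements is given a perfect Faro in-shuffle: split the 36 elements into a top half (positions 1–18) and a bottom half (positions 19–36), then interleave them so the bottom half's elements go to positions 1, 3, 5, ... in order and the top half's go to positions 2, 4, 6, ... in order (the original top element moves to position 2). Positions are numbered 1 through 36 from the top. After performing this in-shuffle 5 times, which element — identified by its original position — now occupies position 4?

Work backwards from position 4, undoing one in-shuffle at a time:
4 ← 2 ← 1 ← 19 ← 28 ← 14
So the element now at position 4 started at position 14.

14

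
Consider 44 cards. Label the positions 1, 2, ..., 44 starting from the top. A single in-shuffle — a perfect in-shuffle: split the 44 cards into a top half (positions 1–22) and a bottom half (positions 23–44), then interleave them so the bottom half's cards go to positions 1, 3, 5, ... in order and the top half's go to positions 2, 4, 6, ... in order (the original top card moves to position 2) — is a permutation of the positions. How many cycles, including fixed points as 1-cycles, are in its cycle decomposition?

Trace each unvisited position around until it returns:
(1 2 4 8 16 32 ... len 12) (3 6 12 24) (5 10 20 40 35 25) (7 14 28 11 22 44 ... len 12) (9 18 36 27) (15 30) (21 42 39 33)
7 cycles in total.

7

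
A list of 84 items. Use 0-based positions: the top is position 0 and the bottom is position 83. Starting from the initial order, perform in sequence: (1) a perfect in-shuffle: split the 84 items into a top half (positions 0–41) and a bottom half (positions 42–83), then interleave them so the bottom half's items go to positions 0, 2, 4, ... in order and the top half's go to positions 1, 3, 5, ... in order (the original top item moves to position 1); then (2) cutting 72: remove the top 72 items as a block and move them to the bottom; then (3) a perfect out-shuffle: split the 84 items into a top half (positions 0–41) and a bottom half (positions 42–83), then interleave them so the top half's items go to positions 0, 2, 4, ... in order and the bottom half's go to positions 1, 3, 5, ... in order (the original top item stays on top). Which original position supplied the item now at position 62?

9

Undo the operations in reverse order, starting from position 62:
  undo op 3 (out-shuffle, from top half): 62 ← 31
  undo op 2 (cut 72): 31 ← 19
  undo op 1 (in-shuffle, from top half): 19 ← 9
So the item at position 62 came from original position 9.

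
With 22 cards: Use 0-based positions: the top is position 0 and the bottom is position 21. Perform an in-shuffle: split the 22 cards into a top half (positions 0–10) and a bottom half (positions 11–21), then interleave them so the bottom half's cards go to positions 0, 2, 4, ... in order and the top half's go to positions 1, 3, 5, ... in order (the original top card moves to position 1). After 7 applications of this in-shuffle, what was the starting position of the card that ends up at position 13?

16

Work backwards from position 13, undoing one in-shuffle at a time:
13 ← 6 ← 14 ← 18 ← 20 ← 21 ← 10 ← 16
So the card now at position 13 started at position 16.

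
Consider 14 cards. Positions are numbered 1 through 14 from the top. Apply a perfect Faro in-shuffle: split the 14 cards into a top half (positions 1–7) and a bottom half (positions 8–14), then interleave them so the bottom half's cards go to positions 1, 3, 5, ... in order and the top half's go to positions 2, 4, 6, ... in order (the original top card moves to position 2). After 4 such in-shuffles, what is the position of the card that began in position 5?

Track the card's position through each in-shuffle:
5 → 10 → 5 → 10 → 5

5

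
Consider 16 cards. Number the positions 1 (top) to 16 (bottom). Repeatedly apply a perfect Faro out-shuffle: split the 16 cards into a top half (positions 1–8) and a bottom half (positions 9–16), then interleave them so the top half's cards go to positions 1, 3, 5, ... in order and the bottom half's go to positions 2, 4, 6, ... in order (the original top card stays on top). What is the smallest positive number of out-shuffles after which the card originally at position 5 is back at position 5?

4

Follow position 5 under repeated out-shuffles:
5 → 9 → 2 → 3 → 5
It first returns after 4 out-shuffles.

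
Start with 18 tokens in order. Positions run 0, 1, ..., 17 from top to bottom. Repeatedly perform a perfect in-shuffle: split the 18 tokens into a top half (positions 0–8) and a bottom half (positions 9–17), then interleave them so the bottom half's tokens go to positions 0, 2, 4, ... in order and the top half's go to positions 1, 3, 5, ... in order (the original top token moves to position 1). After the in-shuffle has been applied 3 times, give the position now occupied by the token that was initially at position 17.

10

Track the token's position through each in-shuffle:
17 → 16 → 14 → 10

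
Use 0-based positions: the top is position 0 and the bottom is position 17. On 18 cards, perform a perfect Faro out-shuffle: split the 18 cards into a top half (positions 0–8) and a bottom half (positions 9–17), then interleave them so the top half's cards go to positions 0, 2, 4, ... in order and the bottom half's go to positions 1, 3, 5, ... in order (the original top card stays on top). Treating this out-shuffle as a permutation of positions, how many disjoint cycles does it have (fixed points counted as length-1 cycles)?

4

Trace each unvisited position around until it returns:
(0) (1 2 4 8 16 15 13 9) (3 6 12 7 14 11 5 10) (17)
4 cycles in total.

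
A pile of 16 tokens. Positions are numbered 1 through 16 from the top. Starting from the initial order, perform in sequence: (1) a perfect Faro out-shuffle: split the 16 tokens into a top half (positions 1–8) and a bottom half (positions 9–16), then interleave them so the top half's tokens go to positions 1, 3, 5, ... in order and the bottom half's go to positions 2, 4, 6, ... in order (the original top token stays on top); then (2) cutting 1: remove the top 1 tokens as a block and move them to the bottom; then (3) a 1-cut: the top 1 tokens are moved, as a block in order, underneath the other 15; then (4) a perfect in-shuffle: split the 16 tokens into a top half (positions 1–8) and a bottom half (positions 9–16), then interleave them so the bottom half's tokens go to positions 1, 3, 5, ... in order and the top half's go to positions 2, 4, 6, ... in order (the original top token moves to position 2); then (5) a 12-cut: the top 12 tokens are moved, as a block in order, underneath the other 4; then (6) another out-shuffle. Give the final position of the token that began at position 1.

1

Track the token from position 1 forward through each operation:
  after op 1 (out-shuffle): 1 → 1
  after op 2 (cut 1): 1 → 16
  after op 3 (cut 1): 16 → 15
  after op 4 (in-shuffle): 15 → 13
  after op 5 (cut 12): 13 → 1
  after op 6 (out-shuffle): 1 → 1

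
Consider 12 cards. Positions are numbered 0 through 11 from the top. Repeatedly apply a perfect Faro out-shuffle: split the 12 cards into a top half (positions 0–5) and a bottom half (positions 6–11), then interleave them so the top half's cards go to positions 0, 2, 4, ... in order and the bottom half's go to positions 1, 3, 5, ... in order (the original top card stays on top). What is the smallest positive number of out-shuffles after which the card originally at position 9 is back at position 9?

Follow position 9 under repeated out-shuffles:
9 → 7 → 3 → 6 → 1 → 2 → 4 → 8 → 5 → 10 → 9
It first returns after 10 out-shuffles.

10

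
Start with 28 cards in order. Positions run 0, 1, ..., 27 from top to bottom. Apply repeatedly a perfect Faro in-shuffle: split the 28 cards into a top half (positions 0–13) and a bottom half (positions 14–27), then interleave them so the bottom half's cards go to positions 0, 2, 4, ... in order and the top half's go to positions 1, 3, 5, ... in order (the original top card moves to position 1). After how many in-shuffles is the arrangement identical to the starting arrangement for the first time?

28

The in-shuffle permutes the 28 positions with cycle lengths [28].
Every card is home exactly when every cycle has completed a whole number of laps, i.e. after lcm(28) = 28 in-shuffles.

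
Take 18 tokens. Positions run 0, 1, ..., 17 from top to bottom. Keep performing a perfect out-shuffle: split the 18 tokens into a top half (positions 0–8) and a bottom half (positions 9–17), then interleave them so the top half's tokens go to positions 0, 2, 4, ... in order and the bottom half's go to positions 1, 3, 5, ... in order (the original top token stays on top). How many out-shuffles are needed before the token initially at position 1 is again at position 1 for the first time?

8

Follow position 1 under repeated out-shuffles:
1 → 2 → 4 → 8 → 16 → 15 → 13 → 9 → 1
It first returns after 8 out-shuffles.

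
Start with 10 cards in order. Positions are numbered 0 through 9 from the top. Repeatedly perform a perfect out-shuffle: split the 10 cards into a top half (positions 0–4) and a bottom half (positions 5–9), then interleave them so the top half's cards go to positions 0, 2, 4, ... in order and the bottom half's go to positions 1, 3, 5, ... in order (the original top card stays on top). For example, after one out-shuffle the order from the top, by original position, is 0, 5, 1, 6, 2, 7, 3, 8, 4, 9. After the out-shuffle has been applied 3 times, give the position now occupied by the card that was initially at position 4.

Track the card's position through each out-shuffle:
4 → 8 → 7 → 5

5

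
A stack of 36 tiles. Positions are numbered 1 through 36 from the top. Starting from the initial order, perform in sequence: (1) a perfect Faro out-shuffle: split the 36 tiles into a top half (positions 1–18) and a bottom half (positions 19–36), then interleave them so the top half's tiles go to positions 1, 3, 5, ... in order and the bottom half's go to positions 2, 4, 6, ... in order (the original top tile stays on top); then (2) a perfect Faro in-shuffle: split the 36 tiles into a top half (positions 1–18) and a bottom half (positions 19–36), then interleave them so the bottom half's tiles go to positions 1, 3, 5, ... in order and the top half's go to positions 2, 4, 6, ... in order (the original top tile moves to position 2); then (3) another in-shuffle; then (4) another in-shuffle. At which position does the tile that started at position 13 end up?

Track the tile from position 13 forward through each operation:
  after op 1 (out-shuffle): 13 → 25
  after op 2 (in-shuffle): 25 → 13
  after op 3 (in-shuffle): 13 → 26
  after op 4 (in-shuffle): 26 → 15

15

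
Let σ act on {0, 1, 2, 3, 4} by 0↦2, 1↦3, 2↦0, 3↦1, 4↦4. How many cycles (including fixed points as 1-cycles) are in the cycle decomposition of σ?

3

Cycle decomposition: (0 2) (1 3) (4).
3 cycles.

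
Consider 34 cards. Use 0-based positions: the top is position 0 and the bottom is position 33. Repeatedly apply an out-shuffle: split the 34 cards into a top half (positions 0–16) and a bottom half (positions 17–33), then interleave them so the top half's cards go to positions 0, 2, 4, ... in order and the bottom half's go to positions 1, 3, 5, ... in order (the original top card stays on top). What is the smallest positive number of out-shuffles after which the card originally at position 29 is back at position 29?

Follow position 29 under repeated out-shuffles:
29 → 25 → 17 → 1 → 2 → 4 → 8 → 16 → 32 → 31 → 29
It first returns after 10 out-shuffles.

10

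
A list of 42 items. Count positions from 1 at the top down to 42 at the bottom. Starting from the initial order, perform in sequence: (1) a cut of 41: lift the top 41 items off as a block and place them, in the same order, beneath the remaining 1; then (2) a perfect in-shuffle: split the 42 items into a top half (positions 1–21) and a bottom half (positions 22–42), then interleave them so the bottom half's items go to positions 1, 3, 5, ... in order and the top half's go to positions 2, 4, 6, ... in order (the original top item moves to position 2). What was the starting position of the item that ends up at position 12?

5

Undo the operations in reverse order, starting from position 12:
  undo op 2 (in-shuffle, from top half): 12 ← 6
  undo op 1 (cut 41): 6 ← 5
So the item at position 12 came from original position 5.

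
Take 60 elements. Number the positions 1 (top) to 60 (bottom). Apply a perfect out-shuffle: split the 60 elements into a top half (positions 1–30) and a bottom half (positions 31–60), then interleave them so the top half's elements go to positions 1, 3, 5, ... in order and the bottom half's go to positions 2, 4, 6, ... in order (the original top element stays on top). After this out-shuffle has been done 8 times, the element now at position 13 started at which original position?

37

Work backwards from position 13, undoing one out-shuffle at a time:
13 ← 7 ← 4 ← 32 ← 46 ← 53 ← 27 ← 14 ← 37
So the element now at position 13 started at position 37.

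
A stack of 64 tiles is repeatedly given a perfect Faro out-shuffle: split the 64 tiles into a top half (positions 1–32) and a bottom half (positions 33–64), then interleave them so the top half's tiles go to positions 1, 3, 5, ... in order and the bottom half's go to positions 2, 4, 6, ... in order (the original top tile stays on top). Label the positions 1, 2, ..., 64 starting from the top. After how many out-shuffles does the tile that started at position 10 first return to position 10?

Follow position 10 under repeated out-shuffles:
10 → 19 → 37 → 10
It first returns after 3 out-shuffles.

3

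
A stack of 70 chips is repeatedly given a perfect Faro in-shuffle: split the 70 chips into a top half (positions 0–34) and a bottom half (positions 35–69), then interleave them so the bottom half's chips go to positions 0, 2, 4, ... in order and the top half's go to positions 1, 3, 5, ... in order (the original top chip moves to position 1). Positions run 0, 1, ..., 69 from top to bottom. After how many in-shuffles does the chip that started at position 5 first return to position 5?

35

Follow position 5 under repeated in-shuffles:
5 → 11 → 23 → 47 → 24 → 49 → 28 → 57 → ... → 5 (length 35)
It first returns after 35 in-shuffles.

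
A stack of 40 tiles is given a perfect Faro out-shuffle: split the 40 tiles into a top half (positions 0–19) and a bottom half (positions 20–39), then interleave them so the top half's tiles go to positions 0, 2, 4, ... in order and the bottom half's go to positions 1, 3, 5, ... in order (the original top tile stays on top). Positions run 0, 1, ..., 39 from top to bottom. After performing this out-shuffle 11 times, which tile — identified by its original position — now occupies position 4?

8

Work backwards from position 4, undoing one out-shuffle at a time:
4 ← 2 ← 1 ← 20 ← 10 ← 5 ← 22 ← 11 ← 25 ← 32 ← 16 ← 8
So the tile now at position 4 started at position 8.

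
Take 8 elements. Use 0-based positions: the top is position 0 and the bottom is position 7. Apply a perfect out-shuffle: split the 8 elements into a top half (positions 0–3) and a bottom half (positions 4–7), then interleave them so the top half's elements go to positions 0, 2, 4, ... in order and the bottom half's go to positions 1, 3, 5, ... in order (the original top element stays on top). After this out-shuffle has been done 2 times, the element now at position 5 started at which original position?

Work backwards from position 5, undoing one out-shuffle at a time:
5 ← 6 ← 3
So the element now at position 5 started at position 3.

3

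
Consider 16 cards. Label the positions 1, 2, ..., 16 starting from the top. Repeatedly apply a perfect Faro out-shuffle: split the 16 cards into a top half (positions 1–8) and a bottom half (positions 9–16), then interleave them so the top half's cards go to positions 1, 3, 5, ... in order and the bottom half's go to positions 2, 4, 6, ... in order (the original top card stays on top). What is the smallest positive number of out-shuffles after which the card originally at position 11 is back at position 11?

Follow position 11 under repeated out-shuffles:
11 → 6 → 11
It first returns after 2 out-shuffles.

2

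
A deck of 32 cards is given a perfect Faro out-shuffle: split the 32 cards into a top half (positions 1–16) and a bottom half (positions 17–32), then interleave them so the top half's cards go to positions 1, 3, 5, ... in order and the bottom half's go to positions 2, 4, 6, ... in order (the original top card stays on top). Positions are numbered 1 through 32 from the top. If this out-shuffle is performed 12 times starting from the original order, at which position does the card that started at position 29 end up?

Track the card's position through each out-shuffle:
29 → 26 → 20 → 8 → 15 → 29 → 26 → 20 → 8 → 15 → 29 → 26 → 20

20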